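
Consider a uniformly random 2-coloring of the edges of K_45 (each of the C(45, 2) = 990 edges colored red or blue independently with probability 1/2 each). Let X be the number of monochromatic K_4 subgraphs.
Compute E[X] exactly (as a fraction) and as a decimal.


Let X = Σ_S X_S over the C(45, 4) = 148995 subsets S of size 4, where X_S = 1 if the K_4 on S is monochromatic.
For a fixed S, the K_4 on S has C(4, 2) = 6 edges. P[all 6 edges red] = (1/2)^6, and likewise for blue, so P[monochromatic] = 2·(1/2)^6 = 2^{1 − 6} = 1/32.
By linearity of expectation: E[X] = C(45, 4) · 2^{1 − 6} = 148995 · 1/32 = 148995/32.
Numerically: E[X] ≈ 4656.0938.

E[X] = C(45,4)·2^(1−C(4,2)) = 148995/32 ≈ 4656.0938.


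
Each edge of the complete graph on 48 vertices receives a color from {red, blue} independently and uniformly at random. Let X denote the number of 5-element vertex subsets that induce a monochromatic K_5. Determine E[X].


Let X = Σ_S X_S over the C(48, 5) = 1712304 subsets S of size 5, where X_S = 1 if the K_5 on S is monochromatic.
For a fixed S, the K_5 on S has C(5, 2) = 10 edges. P[all 10 edges red] = (1/2)^10, and likewise for blue, so P[monochromatic] = 2·(1/2)^10 = 2^{1 − 10} = 1/512.
Summing: E[X] = C(48, 5) · 2^{1 − 10} = 1712304 · 1/512 = 107019/32.
Numerically: E[X] ≈ 3344.344.

E[X] = C(48,5)·2^(1−C(5,2)) = 107019/32 ≈ 3344.344.


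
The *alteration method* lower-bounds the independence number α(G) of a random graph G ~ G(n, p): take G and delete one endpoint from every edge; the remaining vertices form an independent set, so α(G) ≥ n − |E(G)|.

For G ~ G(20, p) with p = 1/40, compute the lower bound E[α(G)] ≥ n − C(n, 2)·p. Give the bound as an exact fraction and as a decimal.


E[|E(G)|] = C(20, 2)·p = 190 · (1/40) = 19/4.
E[α(G)] ≥ n − E[|E(G)|] = 20 − 19/4 = 61/4.
Numerically: ≈ 15.250.
(This is only a lower bound; the true E[α(G)] may be larger.)

E[α(G)] ≥ 61/4 ≈ 15.250.


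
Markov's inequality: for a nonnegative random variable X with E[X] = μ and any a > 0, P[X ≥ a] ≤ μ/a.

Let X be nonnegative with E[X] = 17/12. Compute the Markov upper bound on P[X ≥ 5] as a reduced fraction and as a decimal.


μ = E[X] = 17/12, a = 5.
Markov: P[X ≥ 5] ≤ μ/a = (17/12)/5 = 17/60.
Numerically: ≈ 0.283333.
(Since a = 5 > μ = 1.416667, the bound 17/60 is < 1 and informative.)

P[X ≥ 5] ≤ 17/60 ≈ 0.283333.


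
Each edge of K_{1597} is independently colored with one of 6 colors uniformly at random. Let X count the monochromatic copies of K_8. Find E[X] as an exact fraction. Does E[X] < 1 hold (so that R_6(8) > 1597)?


E[X] = C(1597, 8) · 6^{1 − 28} = 1031080153060953275445 · 6^{−27} = 1031080153060953275445/1023490369077469249536.
As a reduced fraction: E[X] = 38188153817072343535/37907050706572935168 ≈ 1.0074.
Is E[X] < 1? NO.
Since E[X] ≥ 1, the first-moment bound is inconclusive at n = 1597; it does NOT by itself certify R_6(8) > 1597.

E[X] = 38188153817072343535/37907050706572935168 ≈ 1.0074; E[X] ≥ 1; first-moment method inconclusive here.


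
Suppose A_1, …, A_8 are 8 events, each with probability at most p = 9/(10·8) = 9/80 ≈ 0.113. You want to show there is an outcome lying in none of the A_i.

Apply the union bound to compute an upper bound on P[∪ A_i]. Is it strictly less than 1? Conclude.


Union bound: P[∪_{i=1}^{8} A_i] ≤ Σ_i P[A_i] ≤ 8·p = 8·(9/80) = 9/10.
Numerically: 9/10 ≈ 0.900.
Is 9/10 < 1? YES.
Since P[∪ A_i] ≤ 9/10 < 1, the complement has P[∩ A_i^c] ≥ 1 − 9/10 = 1/10 > 0, so some outcome avoids every A_i.

8·p = 9/10 ≈ 0.900; existence CERTIFIED by the union bound.


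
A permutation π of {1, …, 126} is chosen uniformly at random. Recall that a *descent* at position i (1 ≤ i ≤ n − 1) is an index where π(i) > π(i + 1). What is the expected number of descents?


Write X = Σ X_I over i = 1, …, 125, with X_I the indicator of one descent.
There are 125 indicators.
For each fixed i, the pair (π(i), π(i+1)) is a uniformly random ordered pair of distinct values from {1, …, 126}; by symmetry P[π(i) > π(i+1)] = 1/2.
By linearity: E[X] = 125 · (1/2) = (126 − 1) · (1/2) = 125/2 ≈ 62.500000.

E[X] = 125/2 = 62.500000.


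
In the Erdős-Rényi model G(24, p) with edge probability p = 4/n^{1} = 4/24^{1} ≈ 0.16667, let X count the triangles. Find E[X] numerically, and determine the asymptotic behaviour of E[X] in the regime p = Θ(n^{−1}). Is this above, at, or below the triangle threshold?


Number of potential triangles: C(24, 3) = 2024.
Each occurs with probability p³ ≈ (0.16667)³ ≈ 4.6296296e-03.
By linearity: E[X] = C(24, 3)·p³ ≈ 2024 · 4.6296296e-03 ≈ 9.37037.
Here α = 1, so p = 4/n is exactly at the triangle threshold p ~ 1/n. Asymptotically E[X] → c³/6 = 4³/6 = 32/3 ≈ 10.66667, a bounded constant. In this regime the triangle count is asymptotically Poisson(c³/6).

E[X] ≈ 9.37037; in regime p = Θ(1/n^{1}) E[X] stays bounded (at the triangle threshold p ~ 1/n).


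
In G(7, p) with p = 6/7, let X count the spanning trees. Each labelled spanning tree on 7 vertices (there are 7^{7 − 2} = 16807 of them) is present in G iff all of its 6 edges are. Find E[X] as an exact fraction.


K_7 has 7^{7 − 2} = 16807 labelled spanning trees.
For each such spanning tree H, let X_H = 1 if all 6 edges of H are present in G. Then P[X_H = 1] = p^{6} = (6/7)^{6} = 46656/117649.
Summing the indicators: E[X] = Σ_H E[X_H] = 16807 · p^{6} = 16807 · 46656/117649 = 46656/7.
Numerically: E[X] ≈ 6.67e+03.

E[X] = 16807 · (6/7)^{6} = 46656/7 ≈ 6.67e+03.


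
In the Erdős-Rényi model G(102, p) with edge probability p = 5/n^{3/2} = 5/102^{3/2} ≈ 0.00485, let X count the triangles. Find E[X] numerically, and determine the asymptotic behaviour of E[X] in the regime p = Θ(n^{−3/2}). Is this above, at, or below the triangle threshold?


Number of potential triangles: C(102, 3) = 171700.
Each occurs with probability p³ ≈ (0.00485)³ ≈ 1.14343e-07.
By linearity: E[X] = C(102, 3)·p³ ≈ 171700 · 1.14343e-07 ≈ 0.020.
Since α = 3/2 > 1, p = c/n^{3/2} = o(1/n) is below the triangle threshold p ~ 1/n. Asymptotically E[X] ~ (c³/6)·n^{3(1−α)} = (5³/6)·n^{-1.5} → 0, so by Markov's inequality G has no triangles w.h.p.

E[X] ≈ 0.020; in regime p = Θ(1/n^{3/2}) E[X] tends to 0 (below the triangle threshold p ~ 1/n).


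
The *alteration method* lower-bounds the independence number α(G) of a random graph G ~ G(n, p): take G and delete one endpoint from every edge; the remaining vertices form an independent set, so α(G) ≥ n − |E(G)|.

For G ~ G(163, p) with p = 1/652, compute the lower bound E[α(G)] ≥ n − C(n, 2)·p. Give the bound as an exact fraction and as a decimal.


E[|E(G)|] = C(163, 2)·p = 13203 · (1/652) = 81/4.
E[α(G)] ≥ n − E[|E(G)|] = 163 − 81/4 = 571/4.
Numerically: ≈ 142.750000.
(This is only a lower bound; the true E[α(G)] may be larger.)

E[α(G)] ≥ 571/4 ≈ 142.750000.


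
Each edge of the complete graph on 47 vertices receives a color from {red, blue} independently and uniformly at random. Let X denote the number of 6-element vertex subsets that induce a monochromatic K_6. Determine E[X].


Let X = Σ_S X_S over the C(47, 6) = 10737573 subsets S of size 6, where X_S = 1 if the K_6 on S is monochromatic.
For a fixed S, the K_6 on S has C(6, 2) = 15 edges. P[all 15 edges red] = (1/2)^15, and likewise for blue, so P[monochromatic] = 2·(1/2)^15 = 2^{1 − 15} = 1/16384.
By linearity of expectation: E[X] = C(47, 6) · 2^{1 − 15} = 10737573 · 1/16384 = 10737573/16384.
Numerically: E[X] ≈ 655.369446.

E[X] = C(47,6)·2^(1−C(6,2)) = 10737573/16384 ≈ 655.369446.


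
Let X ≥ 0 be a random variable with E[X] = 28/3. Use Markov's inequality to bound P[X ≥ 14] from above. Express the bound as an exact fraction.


μ = E[X] = 28/3, a = 14.
Markov: P[X ≥ 14] ≤ μ/a = (28/3)/14 = 2/3.
Numerically: ≈ 0.66667.
(Since a = 14 > μ = 9.33333, the bound 2/3 is < 1 and informative.)

P[X ≥ 14] ≤ 2/3 ≈ 0.66667.


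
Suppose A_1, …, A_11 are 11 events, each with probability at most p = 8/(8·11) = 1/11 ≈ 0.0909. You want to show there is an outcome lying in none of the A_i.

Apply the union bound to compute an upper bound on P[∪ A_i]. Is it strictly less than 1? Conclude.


Union bound: P[∪_{i=1}^{11} A_i] ≤ Σ_i P[A_i] ≤ 11·p = 11·(1/11) = 1.
Numerically: 1 ≈ 1.0000.
Is 1 < 1? NO.
Since the bound 1 is ≥ 1, the union bound is uninformative here; it does NOT by itself certify existence.

11·p = 1 ≈ 1.0000; existence NOT certified by the union bound.


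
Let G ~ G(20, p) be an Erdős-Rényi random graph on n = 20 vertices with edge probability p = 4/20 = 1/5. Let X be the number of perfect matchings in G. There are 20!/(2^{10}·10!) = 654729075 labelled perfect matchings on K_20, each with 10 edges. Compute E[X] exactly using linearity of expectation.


K_20 has 20!/(2^{10}·10!) = 654729075 labelled perfect matchings.
For each such perfect matching H, let X_H = 1 if all 10 edges of H are present in G. Then P[X_H = 1] = p^{10} = (1/5)^{10} = 1/9765625.
By linearity: E[X] = Σ_H E[X_H] = 654729075 · p^{10} = 654729075 · 1/9765625 = 26189163/390625.
Numerically: E[X] ≈ 67.04.

E[X] = 654729075 · (1/5)^{10} = 26189163/390625 ≈ 67.04.


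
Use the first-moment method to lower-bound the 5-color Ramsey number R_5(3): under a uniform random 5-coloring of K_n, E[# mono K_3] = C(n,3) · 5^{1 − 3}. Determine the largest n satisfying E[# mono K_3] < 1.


We need C(n, 3) · 5^{1 − 3} < 1, i.e. C(n, 3) < 5^{3 − 1} = 25.
Check values of n near the boundary:
  n = 3: C(3, 3) = 1; 1 < 25? YES
  n = 4: C(4, 3) = 4; 4 < 25? YES
  n = 5: C(5, 3) = 10; 10 < 25? YES
  n = 6: C(6, 3) = 20; 20 < 25? YES
  n = 7: C(7, 3) = 35; 35 < 25? NO
  n = 8: C(8, 3) = 56; 56 < 25? NO
The largest n with C(n, 3) < 25 is n = 6 (where E[X] = 4/5 ≈ 0.80000). Hence R_5(3) > 6, i.e. R_5(3) ≥ 7.

Largest n = 6; hence R_5(3) > 6.


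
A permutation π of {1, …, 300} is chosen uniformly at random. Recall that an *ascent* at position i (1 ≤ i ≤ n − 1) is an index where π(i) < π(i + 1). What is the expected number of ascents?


Write X = Σ X_I over i = 1, …, 299, with X_I the indicator of one ascent.
There are 299 indicators.
For each fixed i, the pair (π(i), π(i+1)) is a uniformly random ordered pair of distinct values from {1, …, 300}; by symmetry P[π(i) < π(i+1)] = 1/2.
By linearity: E[X] = 299 · (1/2) = (300 − 1) · (1/2) = 299/2 ≈ 149.50000.

E[X] = 299/2 = 149.50000.


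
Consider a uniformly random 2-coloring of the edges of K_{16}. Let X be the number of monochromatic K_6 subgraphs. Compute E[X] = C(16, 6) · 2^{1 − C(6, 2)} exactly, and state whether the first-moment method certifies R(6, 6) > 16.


E[X] = C(16, 6) · 2^{1 − 15} = 8008 · 2^{−14} = 8008/16384.
As a reduced fraction: E[X] = 1001/2048 ≈ 0.489.
Is E[X] < 1? YES.
Since E[X] < 1, there exists a 2-coloring of K_{16} with no monochromatic K_6; hence R(6, 6) > 16.

E[X] = 1001/2048 ≈ 0.489; E[X] < 1, so R(6, 6) > 16.


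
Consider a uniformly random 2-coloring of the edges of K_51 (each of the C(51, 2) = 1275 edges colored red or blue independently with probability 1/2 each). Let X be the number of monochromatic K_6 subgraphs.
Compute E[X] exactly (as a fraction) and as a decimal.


Let X = Σ_S X_S over the C(51, 6) = 18009460 subsets S of size 6, where X_S = 1 if the K_6 on S is monochromatic.
For a fixed S, the K_6 on S has C(6, 2) = 15 edges. P[all 15 edges red] = (1/2)^15, and likewise for blue, so P[monochromatic] = 2·(1/2)^15 = 2^{1 − 15} = 1/16384.
By linearity of expectation: E[X] = C(51, 6) · 2^{1 − 15} = 18009460 · 1/16384 = 4502365/4096.
Numerically: E[X] ≈ 1099.210.

E[X] = C(51,6)·2^(1−C(6,2)) = 4502365/4096 ≈ 1099.210.


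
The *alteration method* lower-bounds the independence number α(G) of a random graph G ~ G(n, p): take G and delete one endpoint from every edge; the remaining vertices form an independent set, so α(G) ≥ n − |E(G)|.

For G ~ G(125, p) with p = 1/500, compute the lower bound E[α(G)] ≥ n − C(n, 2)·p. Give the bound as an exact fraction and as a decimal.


E[|E(G)|] = C(125, 2)·p = 7750 · (1/500) = 31/2.
E[α(G)] ≥ n − E[|E(G)|] = 125 − 31/2 = 219/2.
Numerically: ≈ 109.500.
(This is only a lower bound; the true E[α(G)] may be larger.)

E[α(G)] ≥ 219/2 ≈ 109.500.


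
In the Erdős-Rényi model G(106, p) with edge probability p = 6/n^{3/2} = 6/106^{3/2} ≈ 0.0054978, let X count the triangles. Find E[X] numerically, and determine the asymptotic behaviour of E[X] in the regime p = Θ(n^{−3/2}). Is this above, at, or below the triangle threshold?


Number of potential triangles: C(106, 3) = 192920.
Each occurs with probability p³ ≈ (0.0054978)³ ≈ 1.6617947e-07.
By linearity: E[X] = C(106, 3)·p³ ≈ 192920 · 1.6617947e-07 ≈ 0.03206.
Since α = 3/2 > 1, p = c/n^{3/2} = o(1/n) is below the triangle threshold p ~ 1/n. Asymptotically E[X] ~ (c³/6)·n^{3(1−α)} = (6³/6)·n^{-1.5} → 0, so by Markov's inequality G has no triangles w.h.p.

E[X] ≈ 0.03206; in regime p = Θ(1/n^{3/2}) E[X] tends to 0 (below the triangle threshold p ~ 1/n).


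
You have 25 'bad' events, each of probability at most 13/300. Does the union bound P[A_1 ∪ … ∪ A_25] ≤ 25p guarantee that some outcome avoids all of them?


Union bound: P[∪_{i=1}^{25} A_i] ≤ Σ_i P[A_i] ≤ 25·p = 25·(13/300) = 13/12.
Numerically: 13/12 ≈ 1.083.
Is 13/12 < 1? NO.
Since the bound 13/12 is ≥ 1, the union bound is uninformative here; it does NOT by itself certify existence.

25·p = 13/12 ≈ 1.083; existence NOT certified by the union bound.


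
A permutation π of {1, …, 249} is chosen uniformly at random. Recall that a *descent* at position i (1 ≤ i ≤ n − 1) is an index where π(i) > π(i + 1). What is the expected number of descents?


Write X = Σ X_I over i = 1, …, 248, with X_I the indicator of one descent.
There are 248 indicators.
For each fixed i, the pair (π(i), π(i+1)) is a uniformly random ordered pair of distinct values from {1, …, 249}; by symmetry P[π(i) > π(i+1)] = 1/2.
By linearity: E[X] = 248 · (1/2) = (249 − 1) · (1/2) = 124 ≈ 124.000000.

E[X] = 124 = 124.000000.


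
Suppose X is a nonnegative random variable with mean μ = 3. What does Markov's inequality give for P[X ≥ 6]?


μ = E[X] = 3, a = 6.
Markov: P[X ≥ 6] ≤ μ/a = (3)/6 = 1/2.
Numerically: ≈ 0.500.
(Since a = 6 > μ = 3.000, the bound 1/2 is < 1 and informative.)

P[X ≥ 6] ≤ 1/2 ≈ 0.500.


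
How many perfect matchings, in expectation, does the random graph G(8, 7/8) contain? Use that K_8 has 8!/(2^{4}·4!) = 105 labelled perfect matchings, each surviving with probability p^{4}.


K_8 has 8!/(2^{4}·4!) = 105 labelled perfect matchings.
For each such perfect matching H, let X_H = 1 if all 4 edges of H are present in G. Then P[X_H = 1] = p^{4} = (7/8)^{4} = 2401/4096.
By linearity: E[X] = Σ_H E[X_H] = 105 · p^{4} = 105 · 2401/4096 = 252105/4096.
Numerically: E[X] ≈ 61.549.

E[X] = 105 · (7/8)^{4} = 252105/4096 ≈ 61.549.


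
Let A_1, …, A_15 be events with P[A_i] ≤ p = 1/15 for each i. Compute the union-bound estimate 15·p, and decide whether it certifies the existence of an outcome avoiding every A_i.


Union bound: P[∪_{i=1}^{15} A_i] ≤ Σ_i P[A_i] ≤ 15·p = 15·(1/15) = 1.
Numerically: 1 ≈ 1.000000.
Is 1 < 1? NO.
Since the bound 1 is ≥ 1, the union bound is uninformative here; it does NOT by itself certify existence.

15·p = 1 ≈ 1.000000; existence NOT certified by the union bound.


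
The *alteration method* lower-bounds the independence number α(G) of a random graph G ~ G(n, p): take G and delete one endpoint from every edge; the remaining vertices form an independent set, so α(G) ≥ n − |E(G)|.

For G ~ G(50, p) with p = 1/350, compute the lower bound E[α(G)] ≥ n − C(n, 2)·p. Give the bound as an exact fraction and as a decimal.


E[|E(G)|] = C(50, 2)·p = 1225 · (1/350) = 7/2.
E[α(G)] ≥ n − E[|E(G)|] = 50 − 7/2 = 93/2.
Numerically: ≈ 46.5000.
(This is only a lower bound; the true E[α(G)] may be larger.)

E[α(G)] ≥ 93/2 ≈ 46.5000.


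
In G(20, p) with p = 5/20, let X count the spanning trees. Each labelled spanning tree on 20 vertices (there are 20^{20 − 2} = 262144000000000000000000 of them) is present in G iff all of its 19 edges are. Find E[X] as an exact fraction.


K_20 has 20^{20 − 2} = 262144000000000000000000 labelled spanning trees.
For each such spanning tree H, let X_H = 1 if all 19 edges of H are present in G. Then P[X_H = 1] = p^{19} = (1/4)^{19} = 1/274877906944.
By linearity of expectation: E[X] = Σ_H E[X_H] = 262144000000000000000000 · p^{19} = 262144000000000000000000 · 1/274877906944 = 3814697265625/4.
Numerically: E[X] ≈ 9.537e+11.

E[X] = 262144000000000000000000 · (1/4)^{19} = 3814697265625/4 ≈ 9.537e+11.


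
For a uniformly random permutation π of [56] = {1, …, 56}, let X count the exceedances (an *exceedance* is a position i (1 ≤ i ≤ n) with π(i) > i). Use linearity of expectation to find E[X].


Write X = Σ_{i=1}^{56} X_i, where X_i = 1_{π(i) > i}.
For each fixed i, π(i) is uniform over {1, …, 56} (marginal of a uniform permutation), so P[π(i) > i] = (n − i)/n. Summing: Σ_{i=1}^{56} (n − i)/n = (0 + 1 + … + 55)/56 = 56(56 − 1)/(2·56) = (56 − 1)/2.
Hence E[X] = Σ_{i=1}^{56} (56 − i)/56 = 55/2 ≈ 27.5000.

E[X] = 55/2 = 27.5000.


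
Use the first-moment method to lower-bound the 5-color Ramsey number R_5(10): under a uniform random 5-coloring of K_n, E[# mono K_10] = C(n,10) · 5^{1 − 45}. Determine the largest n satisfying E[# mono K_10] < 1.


We need C(n, 10) · 5^{1 − 45} < 1, i.e. C(n, 10) < 5^{45 − 1} = 5684341886080801486968994140625.
Check values of n near the boundary:
  n = 5387: C(5387, 10) = 5624406917627224603154306376491; 5624406917627224603154306376491 < 5684341886080801486968994140625? YES
  n = 5388: C(5388, 10) = 5634865093375880654852250419586; 5634865093375880654852250419586 < 5684341886080801486968994140625? YES
  n = 5389: C(5389, 10) = 5645340767466558997768874792926; 5645340767466558997768874792926 < 5684341886080801486968994140625? YES
  n = 5390: C(5390, 10) = 5655833965919099070255434039753; 5655833965919099070255434039753 < 5684341886080801486968994140625? YES
  n = 5391: C(5391, 10) = 5666344714787188828795213697883; 5666344714787188828795213697883 < 5684341886080801486968994140625? YES
  n = 5392: C(5392, 10) = 5676873040158402483252283957448; 5676873040158402483252283957448 < 5684341886080801486968994140625? YES
  n = 5393: C(5393, 10) = 5687418968154238267170642278008; 5687418968154238267170642278008 < 5684341886080801486968994140625? NO
  n = 5394: C(5394, 10) = 5697982524930156243149785372878; 5697982524930156243149785372878 < 5684341886080801486968994140625? NO
The largest n with C(n, 10) < 5684341886080801486968994140625 is n = 5392 (where E[X] = 5676873040158402483252283957448/5684341886080801486968994140625 ≈ 0.99869). Hence R_5(10) > 5392, i.e. R_5(10) ≥ 5393.

Largest n = 5392; hence R_5(10) > 5392.


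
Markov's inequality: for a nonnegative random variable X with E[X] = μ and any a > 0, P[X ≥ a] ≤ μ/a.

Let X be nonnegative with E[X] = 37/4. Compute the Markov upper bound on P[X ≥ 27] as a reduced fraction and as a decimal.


μ = E[X] = 37/4, a = 27.
Markov: P[X ≥ 27] ≤ μ/a = (37/4)/27 = 37/108.
Numerically: ≈ 0.342593.
(Since a = 27 > μ = 9.250000, the bound 37/108 is < 1 and informative.)

P[X ≥ 27] ≤ 37/108 ≈ 0.342593.


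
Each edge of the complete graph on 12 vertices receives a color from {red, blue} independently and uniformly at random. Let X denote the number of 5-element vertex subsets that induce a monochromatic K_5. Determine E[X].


Let X = Σ_S X_S over the C(12, 5) = 792 subsets S of size 5, where X_S = 1 if the K_5 on S is monochromatic.
For a fixed S, the K_5 on S has C(5, 2) = 10 edges. P[all 10 edges red] = (1/2)^10, and likewise for blue, so P[monochromatic] = 2·(1/2)^10 = 2^{1 − 10} = 1/512.
Summing: E[X] = C(12, 5) · 2^{1 − 10} = 792 · 1/512 = 99/64.
Numerically: E[X] ≈ 1.5469.

E[X] = C(12,5)·2^(1−C(5,2)) = 99/64 ≈ 1.5469.


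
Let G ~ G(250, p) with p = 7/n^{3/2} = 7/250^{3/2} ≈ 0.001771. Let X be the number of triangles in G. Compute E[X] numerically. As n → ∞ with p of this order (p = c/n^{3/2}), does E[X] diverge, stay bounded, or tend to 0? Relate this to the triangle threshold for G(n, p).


Number of potential triangles: C(250, 3) = 2573000.
Each occurs with probability p³ ≈ (0.001771)³ ≈ 5.553466e-09.
By linearity: E[X] = C(250, 3)·p³ ≈ 2573000 · 5.553466e-09 ≈ 0.0143.
Since α = 3/2 > 1, p = c/n^{3/2} = o(1/n) is below the triangle threshold p ~ 1/n. Asymptotically E[X] ~ (c³/6)·n^{3(1−α)} = (7³/6)·n^{-1.5} → 0, so by Markov's inequality G has no triangles w.h.p.

E[X] ≈ 0.0143; in regime p = Θ(1/n^{3/2}) E[X] tends to 0 (below the triangle threshold p ~ 1/n).


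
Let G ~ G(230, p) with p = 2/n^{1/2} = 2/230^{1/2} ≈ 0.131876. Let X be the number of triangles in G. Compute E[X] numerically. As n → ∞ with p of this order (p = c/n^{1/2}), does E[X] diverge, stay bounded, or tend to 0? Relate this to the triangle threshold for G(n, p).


Number of potential triangles: C(230, 3) = 2001460.
Each occurs with probability p³ ≈ (0.131876)³ ≈ 2.29349730e-03.
By linearity: E[X] = C(230, 3)·p³ ≈ 2001460 · 2.29349730e-03 ≈ 4590.343104.
Since α = 1/2 < 1, p = c/n^{1/2} ≫ 1/n is above the triangle threshold p ~ 1/n. Asymptotically E[X] ~ (c³/6)·n^{3(1−α)} = (2³/6)·n^{1.5} → ∞; triangles are abundant w.h.p.

E[X] ≈ 4590.343104; in regime p = Θ(1/n^{1/2}) E[X] diverges (above the triangle threshold p ~ 1/n).


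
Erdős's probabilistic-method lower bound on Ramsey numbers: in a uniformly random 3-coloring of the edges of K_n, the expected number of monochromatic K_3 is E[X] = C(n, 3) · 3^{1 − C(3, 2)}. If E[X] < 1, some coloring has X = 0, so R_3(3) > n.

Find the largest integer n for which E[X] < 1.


We need C(n, 3) · 3^{1 − 3} < 1, i.e. C(n, 3) < 3^{3 − 1} = 9.
Check values of n near the boundary:
  n = 3: C(3, 3) = 1; 1 < 9? YES
  n = 4: C(4, 3) = 4; 4 < 9? YES
  n = 5: C(5, 3) = 10; 10 < 9? NO
  n = 6: C(6, 3) = 20; 20 < 9? NO
The largest n with C(n, 3) < 9 is n = 4 (where E[X] = 4/9 ≈ 0.4444). Hence R_3(3) > 4, i.e. R_3(3) ≥ 5.

Largest n = 4; hence R_3(3) > 4.


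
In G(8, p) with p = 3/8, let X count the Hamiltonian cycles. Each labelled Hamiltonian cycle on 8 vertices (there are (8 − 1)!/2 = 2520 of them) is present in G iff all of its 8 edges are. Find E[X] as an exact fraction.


K_8 has (8 − 1)!/2 = 2520 labelled Hamiltonian cycles.
For each such Hamiltonian cycle H, let X_H = 1 if all 8 edges of H are present in G. Then P[X_H = 1] = p^{8} = (3/8)^{8} = 6561/16777216.
By linearity: E[X] = Σ_H E[X_H] = 2520 · p^{8} = 2520 · 6561/16777216 = 2066715/2097152.
Numerically: E[X] ≈ 0.98549.

E[X] = 2520 · (3/8)^{8} = 2066715/2097152 ≈ 0.98549.


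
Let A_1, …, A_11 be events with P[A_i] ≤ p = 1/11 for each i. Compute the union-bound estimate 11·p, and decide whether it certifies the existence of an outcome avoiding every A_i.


Union bound: P[∪_{i=1}^{11} A_i] ≤ Σ_i P[A_i] ≤ 11·p = 11·(1/11) = 1.
Numerically: 1 ≈ 1.0000.
Is 1 < 1? NO.
Since the bound 1 is ≥ 1, the union bound is uninformative here; it does NOT by itself certify existence.

11·p = 1 ≈ 1.0000; existence NOT certified by the union bound.


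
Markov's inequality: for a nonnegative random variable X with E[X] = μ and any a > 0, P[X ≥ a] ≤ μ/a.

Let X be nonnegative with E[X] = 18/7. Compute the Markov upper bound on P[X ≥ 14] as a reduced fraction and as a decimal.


μ = E[X] = 18/7, a = 14.
Markov: P[X ≥ 14] ≤ μ/a = (18/7)/14 = 9/49.
Numerically: ≈ 0.18367.
(Since a = 14 > μ = 2.57143, the bound 9/49 is < 1 and informative.)

P[X ≥ 14] ≤ 9/49 ≈ 0.18367.


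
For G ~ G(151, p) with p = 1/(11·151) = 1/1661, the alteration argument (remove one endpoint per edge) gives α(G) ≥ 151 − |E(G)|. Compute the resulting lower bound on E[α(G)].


E[|E(G)|] = C(151, 2)·p = 11325 · (1/1661) = 75/11.
E[α(G)] ≥ n − E[|E(G)|] = 151 − 75/11 = 1586/11.
Numerically: ≈ 144.182.
(This is only a lower bound; the true E[α(G)] may be larger.)

E[α(G)] ≥ 1586/11 ≈ 144.182.


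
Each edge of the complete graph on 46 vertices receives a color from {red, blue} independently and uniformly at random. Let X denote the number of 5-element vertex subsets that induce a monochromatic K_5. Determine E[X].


Let X = Σ_S X_S over the C(46, 5) = 1370754 subsets S of size 5, where X_S = 1 if the K_5 on S is monochromatic.
For a fixed S, the K_5 on S has C(5, 2) = 10 edges. P[all 10 edges red] = (1/2)^10, and likewise for blue, so P[monochromatic] = 2·(1/2)^10 = 2^{1 − 10} = 1/512.
Summing: E[X] = C(46, 5) · 2^{1 − 10} = 1370754 · 1/512 = 685377/256.
Numerically: E[X] ≈ 2677.254.

E[X] = C(46,5)·2^(1−C(5,2)) = 685377/256 ≈ 2677.254.


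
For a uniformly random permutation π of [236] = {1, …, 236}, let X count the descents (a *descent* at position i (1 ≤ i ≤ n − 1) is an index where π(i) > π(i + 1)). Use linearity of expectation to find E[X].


Write X = Σ X_I over i = 1, …, 235, with X_I the indicator of one descent.
There are 235 indicators.
For each fixed i, the pair (π(i), π(i+1)) is a uniformly random ordered pair of distinct values from {1, …, 236}; by symmetry P[π(i) > π(i+1)] = 1/2.
By linearity: E[X] = 235 · (1/2) = (236 − 1) · (1/2) = 235/2 ≈ 117.50000.

E[X] = 235/2 = 117.50000.


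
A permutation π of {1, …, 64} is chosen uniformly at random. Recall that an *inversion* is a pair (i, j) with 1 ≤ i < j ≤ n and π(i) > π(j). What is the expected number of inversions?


Write X = Σ X_I over the C(64, 2) = 2016 pairs i < j, with X_I the indicator of one inversion.
There are 2016 indicators.
For each fixed pair i < j, the values π(i) and π(j) are two distinct elements of {1, …, 64} in uniformly random order; by symmetry P[π(i) > π(j)] = 1/2.
By linearity: E[X] = 2016 · (1/2) = C(64, 2) · (1/2) = 2016/2 = 1008 ≈ 1008.0000.

E[X] = 1008 = 1008.0000.


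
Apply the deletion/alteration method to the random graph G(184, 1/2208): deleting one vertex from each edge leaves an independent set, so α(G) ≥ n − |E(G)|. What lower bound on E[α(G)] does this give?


E[|E(G)|] = C(184, 2)·p = 16836 · (1/2208) = 61/8.
E[α(G)] ≥ n − E[|E(G)|] = 184 − 61/8 = 1411/8.
Numerically: ≈ 176.375000.
(This is only a lower bound; the true E[α(G)] may be larger.)

E[α(G)] ≥ 1411/8 ≈ 176.375000.


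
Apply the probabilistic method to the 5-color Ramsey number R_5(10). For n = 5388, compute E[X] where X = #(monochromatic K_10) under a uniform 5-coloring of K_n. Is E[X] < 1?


E[X] = C(5388, 10) · 5^{1 − 45} = 5634865093375880654852250419586 · 5^{−44} = 5634865093375880654852250419586/5684341886080801486968994140625.
As a reduced fraction: E[X] = 5634865093375880654852250419586/5684341886080801486968994140625 ≈ 0.991.
Is E[X] < 1? YES.
Since E[X] < 1, there exists a 5-coloring of K_{5388} with no monochromatic K_10; hence R_5(10) > 5388.

E[X] = 5634865093375880654852250419586/5684341886080801486968994140625 ≈ 0.991; E[X] < 1, so R_5(10) > 5388.


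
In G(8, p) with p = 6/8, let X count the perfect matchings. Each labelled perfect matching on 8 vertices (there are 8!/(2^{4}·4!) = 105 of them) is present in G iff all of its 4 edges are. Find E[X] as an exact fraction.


K_8 has 8!/(2^{4}·4!) = 105 labelled perfect matchings.
For each such perfect matching H, let X_H = 1 if all 4 edges of H are present in G. Then P[X_H = 1] = p^{4} = (3/4)^{4} = 81/256.
Summing the indicators: E[X] = Σ_H E[X_H] = 105 · p^{4} = 105 · 81/256 = 8505/256.
Numerically: E[X] ≈ 33.2.

E[X] = 105 · (3/4)^{4} = 8505/256 ≈ 33.2.


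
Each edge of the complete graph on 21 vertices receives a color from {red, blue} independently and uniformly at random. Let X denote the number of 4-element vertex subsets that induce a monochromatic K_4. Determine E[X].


Let X = Σ_S X_S over the C(21, 4) = 5985 subsets S of size 4, where X_S = 1 if the K_4 on S is monochromatic.
For a fixed S, the K_4 on S has C(4, 2) = 6 edges. P[all 6 edges red] = (1/2)^6, and likewise for blue, so P[monochromatic] = 2·(1/2)^6 = 2^{1 − 6} = 1/32.
Summing: E[X] = C(21, 4) · 2^{1 − 6} = 5985 · 1/32 = 5985/32.
Numerically: E[X] ≈ 187.031.

E[X] = C(21,4)·2^(1−C(4,2)) = 5985/32 ≈ 187.031.


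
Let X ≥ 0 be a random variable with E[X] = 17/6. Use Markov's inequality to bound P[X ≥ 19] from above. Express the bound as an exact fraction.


μ = E[X] = 17/6, a = 19.
Markov: P[X ≥ 19] ≤ μ/a = (17/6)/19 = 17/114.
Numerically: ≈ 0.1491.
(Since a = 19 > μ = 2.8333, the bound 17/114 is < 1 and informative.)

P[X ≥ 19] ≤ 17/114 ≈ 0.1491.


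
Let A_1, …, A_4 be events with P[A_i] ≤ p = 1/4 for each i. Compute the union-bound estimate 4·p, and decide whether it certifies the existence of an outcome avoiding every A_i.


Union bound: P[∪_{i=1}^{4} A_i] ≤ Σ_i P[A_i] ≤ 4·p = 4·(1/4) = 1.
Numerically: 1 ≈ 1.00000.
Is 1 < 1? NO.
Since the bound 1 is ≥ 1, the union bound is uninformative here; it does NOT by itself certify existence.

4·p = 1 ≈ 1.00000; existence NOT certified by the union bound.


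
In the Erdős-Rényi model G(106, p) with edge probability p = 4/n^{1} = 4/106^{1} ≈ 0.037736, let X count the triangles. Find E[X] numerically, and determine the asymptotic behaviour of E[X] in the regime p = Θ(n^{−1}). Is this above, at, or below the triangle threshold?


Number of potential triangles: C(106, 3) = 192920.
Each occurs with probability p³ ≈ (0.037736)³ ≈ 5.3735634e-05.
By linearity: E[X] = C(106, 3)·p³ ≈ 192920 · 5.3735634e-05 ≈ 10.36668.
Here α = 1, so p = 4/n is exactly at the triangle threshold p ~ 1/n. Asymptotically E[X] → c³/6 = 4³/6 = 32/3 ≈ 10.66667, a bounded constant. In this regime the triangle count is asymptotically Poisson(c³/6).

E[X] ≈ 10.36668; in regime p = Θ(1/n^{1}) E[X] stays bounded (at the triangle threshold p ~ 1/n).


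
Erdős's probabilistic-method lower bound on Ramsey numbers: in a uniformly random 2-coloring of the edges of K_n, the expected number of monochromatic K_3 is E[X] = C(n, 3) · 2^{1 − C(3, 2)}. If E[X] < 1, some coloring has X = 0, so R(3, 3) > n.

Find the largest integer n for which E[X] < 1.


We need C(n, 3) · 2^{1 − 3} < 1, i.e. C(n, 3) < 2^{3 − 1} = 4.
Check values of n near the boundary:
  n = 3: C(3, 3) = 1; 1 < 4? YES
  n = 4: C(4, 3) = 4; 4 < 4? NO
  n = 5: C(5, 3) = 10; 10 < 4? NO
  n = 6: C(6, 3) = 20; 20 < 4? NO
The largest n with C(n, 3) < 4 is n = 3 (where E[X] = 1/4 ≈ 0.25000). Hence R(3, 3) > 3, i.e. R(3, 3) ≥ 4.

Largest n = 3; hence R(3, 3) > 3.


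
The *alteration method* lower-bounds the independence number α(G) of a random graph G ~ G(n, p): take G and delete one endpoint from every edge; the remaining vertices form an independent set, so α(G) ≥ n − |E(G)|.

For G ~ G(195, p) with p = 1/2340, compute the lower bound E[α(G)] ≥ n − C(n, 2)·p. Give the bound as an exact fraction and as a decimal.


E[|E(G)|] = C(195, 2)·p = 18915 · (1/2340) = 97/12.
E[α(G)] ≥ n − E[|E(G)|] = 195 − 97/12 = 2243/12.
Numerically: ≈ 186.91667.
(This is only a lower bound; the true E[α(G)] may be larger.)

E[α(G)] ≥ 2243/12 ≈ 186.91667.


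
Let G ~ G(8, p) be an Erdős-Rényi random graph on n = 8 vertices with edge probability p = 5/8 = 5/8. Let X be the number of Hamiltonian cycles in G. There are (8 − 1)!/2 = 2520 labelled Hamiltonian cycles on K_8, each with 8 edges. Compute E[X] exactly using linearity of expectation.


K_8 has (8 − 1)!/2 = 2520 labelled Hamiltonian cycles.
For each such Hamiltonian cycle H, let X_H = 1 if all 8 edges of H are present in G. Then P[X_H = 1] = p^{8} = (5/8)^{8} = 390625/16777216.
By linearity of expectation: E[X] = Σ_H E[X_H] = 2520 · p^{8} = 2520 · 390625/16777216 = 123046875/2097152.
Numerically: E[X] ≈ 58.7.

E[X] = 2520 · (5/8)^{8} = 123046875/2097152 ≈ 58.7.


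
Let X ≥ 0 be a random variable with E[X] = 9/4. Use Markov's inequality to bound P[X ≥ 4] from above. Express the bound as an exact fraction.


μ = E[X] = 9/4, a = 4.
Markov: P[X ≥ 4] ≤ μ/a = (9/4)/4 = 9/16.
Numerically: ≈ 0.562.
(Since a = 4 > μ = 2.250, the bound 9/16 is < 1 and informative.)

P[X ≥ 4] ≤ 9/16 ≈ 0.562.


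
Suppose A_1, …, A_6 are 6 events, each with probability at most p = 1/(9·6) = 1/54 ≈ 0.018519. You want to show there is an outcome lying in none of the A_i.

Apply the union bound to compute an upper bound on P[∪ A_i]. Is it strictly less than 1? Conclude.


Union bound: P[∪_{i=1}^{6} A_i] ≤ Σ_i P[A_i] ≤ 6·p = 6·(1/54) = 1/9.
Numerically: 1/9 ≈ 0.111111.
Is 1/9 < 1? YES.
Since P[∪ A_i] ≤ 1/9 < 1, the complement has P[∩ A_i^c] ≥ 1 − 1/9 = 8/9 > 0, so some outcome avoids every A_i.

6·p = 1/9 ≈ 0.111111; existence CERTIFIED by the union bound.


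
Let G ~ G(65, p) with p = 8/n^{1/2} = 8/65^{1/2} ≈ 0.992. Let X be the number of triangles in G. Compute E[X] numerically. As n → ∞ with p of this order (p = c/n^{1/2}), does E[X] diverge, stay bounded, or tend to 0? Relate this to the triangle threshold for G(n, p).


Number of potential triangles: C(65, 3) = 43680.
Each occurs with probability p³ ≈ (0.992)³ ≈ 9.77012e-01.
By linearity: E[X] = C(65, 3)·p³ ≈ 43680 · 9.77012e-01 ≈ 42675.887.
Since α = 1/2 < 1, p = c/n^{1/2} ≫ 1/n is above the triangle threshold p ~ 1/n. Asymptotically E[X] ~ (c³/6)·n^{3(1−α)} = (8³/6)·n^{1.5} → ∞; triangles are abundant w.h.p.

E[X] ≈ 42675.887; in regime p = Θ(1/n^{1/2}) E[X] diverges (above the triangle threshold p ~ 1/n).


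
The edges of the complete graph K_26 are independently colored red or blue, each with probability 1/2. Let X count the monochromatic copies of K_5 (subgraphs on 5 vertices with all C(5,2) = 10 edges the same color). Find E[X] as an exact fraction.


Let X = Σ_S X_S over the C(26, 5) = 65780 subsets S of size 5, where X_S = 1 if the K_5 on S is monochromatic.
For a fixed S, the K_5 on S has C(5, 2) = 10 edges. P[all 10 edges red] = (1/2)^10, and likewise for blue, so P[monochromatic] = 2·(1/2)^10 = 2^{1 − 10} = 1/512.
By linearity of expectation: E[X] = C(26, 5) · 2^{1 − 10} = 65780 · 1/512 = 16445/128.
Numerically: E[X] ≈ 128.477.

E[X] = C(26,5)·2^(1−C(5,2)) = 16445/128 ≈ 128.477.


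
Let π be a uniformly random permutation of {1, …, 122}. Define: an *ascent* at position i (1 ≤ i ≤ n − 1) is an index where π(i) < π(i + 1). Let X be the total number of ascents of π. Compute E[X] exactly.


Write X = Σ X_I over i = 1, …, 121, with X_I the indicator of one ascent.
There are 121 indicators.
For each fixed i, the pair (π(i), π(i+1)) is a uniformly random ordered pair of distinct values from {1, …, 122}; by symmetry P[π(i) < π(i+1)] = 1/2.
By linearity: E[X] = 121 · (1/2) = (122 − 1) · (1/2) = 121/2 ≈ 60.5000.

E[X] = 121/2 = 60.5000.


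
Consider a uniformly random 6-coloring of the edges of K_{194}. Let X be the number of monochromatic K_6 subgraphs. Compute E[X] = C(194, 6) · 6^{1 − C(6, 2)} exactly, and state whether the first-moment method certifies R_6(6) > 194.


E[X] = C(194, 6) · 6^{1 − 15} = 68482017072 · 6^{−14} = 68482017072/78364164096.
As a reduced fraction: E[X] = 475569563/544195584 ≈ 0.8738946.
Is E[X] < 1? YES.
Since E[X] < 1, there exists a 6-coloring of K_{194} with no monochromatic K_6; hence R_6(6) > 194.

E[X] = 475569563/544195584 ≈ 0.8738946; E[X] < 1, so R_6(6) > 194.


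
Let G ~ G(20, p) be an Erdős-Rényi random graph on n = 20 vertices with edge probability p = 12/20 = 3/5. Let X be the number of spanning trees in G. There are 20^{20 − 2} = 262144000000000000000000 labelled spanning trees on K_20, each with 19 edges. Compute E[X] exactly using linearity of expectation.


K_20 has 20^{20 − 2} = 262144000000000000000000 labelled spanning trees.
For each such spanning tree H, let X_H = 1 if all 19 edges of H are present in G. Then P[X_H = 1] = p^{19} = (3/5)^{19} = 1162261467/19073486328125.
By linearity: E[X] = Σ_H E[X_H] = 262144000000000000000000 · p^{19} = 262144000000000000000000 · 1162261467/19073486328125 = 79869999842655731712/5.
Numerically: E[X] ≈ 1.5974e+19.

E[X] = 262144000000000000000000 · (3/5)^{19} = 79869999842655731712/5 ≈ 1.5974e+19.


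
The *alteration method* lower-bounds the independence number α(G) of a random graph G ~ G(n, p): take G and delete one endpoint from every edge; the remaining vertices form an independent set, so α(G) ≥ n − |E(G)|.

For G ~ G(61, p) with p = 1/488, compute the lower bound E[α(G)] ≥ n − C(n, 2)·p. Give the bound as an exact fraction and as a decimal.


E[|E(G)|] = C(61, 2)·p = 1830 · (1/488) = 15/4.
E[α(G)] ≥ n − E[|E(G)|] = 61 − 15/4 = 229/4.
Numerically: ≈ 57.250000.
(This is only a lower bound; the true E[α(G)] may be larger.)

E[α(G)] ≥ 229/4 ≈ 57.250000.


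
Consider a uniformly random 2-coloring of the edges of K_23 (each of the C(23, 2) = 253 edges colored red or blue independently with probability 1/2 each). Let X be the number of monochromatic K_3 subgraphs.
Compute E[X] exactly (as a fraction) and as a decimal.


Let X = Σ_S X_S over the C(23, 3) = 1771 subsets S of size 3, where X_S = 1 if the K_3 on S is monochromatic.
For a fixed S, the K_3 on S has C(3, 2) = 3 edges. P[all 3 edges red] = (1/2)^3, and likewise for blue, so P[monochromatic] = 2·(1/2)^3 = 2^{1 − 3} = 1/4.
Summing: E[X] = C(23, 3) · 2^{1 − 3} = 1771 · 1/4 = 1771/4.
Numerically: E[X] ≈ 442.75000.

E[X] = C(23,3)·2^(1−C(3,2)) = 1771/4 ≈ 442.75000.


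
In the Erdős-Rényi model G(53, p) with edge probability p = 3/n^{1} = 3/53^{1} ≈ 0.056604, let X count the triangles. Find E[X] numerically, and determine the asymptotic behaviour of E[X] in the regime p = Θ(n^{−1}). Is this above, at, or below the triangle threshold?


Number of potential triangles: C(53, 3) = 23426.
Each occurs with probability p³ ≈ (0.056604)³ ≈ 1.8135777e-04.
By linearity: E[X] = C(53, 3)·p³ ≈ 23426 · 1.8135777e-04 ≈ 4.24849.
Here α = 1, so p = 3/n is exactly at the triangle threshold p ~ 1/n. Asymptotically E[X] → c³/6 = 3³/6 = 9/2 ≈ 4.50000, a bounded constant. In this regime the triangle count is asymptotically Poisson(c³/6).

E[X] ≈ 4.24849; in regime p = Θ(1/n^{1}) E[X] stays bounded (at the triangle threshold p ~ 1/n).


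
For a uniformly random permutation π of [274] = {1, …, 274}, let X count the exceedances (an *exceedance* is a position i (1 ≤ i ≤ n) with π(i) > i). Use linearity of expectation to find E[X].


Write X = Σ_{i=1}^{274} X_i, where X_i = 1_{π(i) > i}.
For each fixed i, π(i) is uniform over {1, …, 274} (marginal of a uniform permutation), so P[π(i) > i] = (n − i)/n. Summing: Σ_{i=1}^{274} (n − i)/n = (0 + 1 + … + 273)/274 = 274(274 − 1)/(2·274) = (274 − 1)/2.
Hence E[X] = Σ_{i=1}^{274} (274 − i)/274 = 273/2 ≈ 136.50000.

E[X] = 273/2 = 136.50000.


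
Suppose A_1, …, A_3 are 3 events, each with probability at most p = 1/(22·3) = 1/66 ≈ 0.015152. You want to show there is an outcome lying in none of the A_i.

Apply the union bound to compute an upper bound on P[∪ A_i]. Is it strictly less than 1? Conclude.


Union bound: P[∪_{i=1}^{3} A_i] ≤ Σ_i P[A_i] ≤ 3·p = 3·(1/66) = 1/22.
Numerically: 1/22 ≈ 0.045455.
Is 1/22 < 1? YES.
Since P[∪ A_i] ≤ 1/22 < 1, the complement has P[∩ A_i^c] ≥ 1 − 1/22 = 21/22 > 0, so some outcome avoids every A_i.

3·p = 1/22 ≈ 0.045455; existence CERTIFIED by the union bound.


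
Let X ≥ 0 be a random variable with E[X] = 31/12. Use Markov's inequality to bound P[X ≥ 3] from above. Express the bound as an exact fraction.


μ = E[X] = 31/12, a = 3.
Markov: P[X ≥ 3] ≤ μ/a = (31/12)/3 = 31/36.
Numerically: ≈ 0.861.
(Since a = 3 > μ = 2.583, the bound 31/36 is < 1 and informative.)

P[X ≥ 3] ≤ 31/36 ≈ 0.861.
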